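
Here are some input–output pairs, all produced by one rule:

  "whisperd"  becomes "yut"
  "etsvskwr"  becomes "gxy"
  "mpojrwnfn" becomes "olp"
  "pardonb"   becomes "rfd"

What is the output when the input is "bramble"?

dog

The pattern: shift every letter 2 places forward in the alphabet (wrapping around), then keep one character in every 3, starting at position 1 (positions 1st, 4th, 7th, ...).
Applying both steps to "bramble": "dtcodng", then "dog".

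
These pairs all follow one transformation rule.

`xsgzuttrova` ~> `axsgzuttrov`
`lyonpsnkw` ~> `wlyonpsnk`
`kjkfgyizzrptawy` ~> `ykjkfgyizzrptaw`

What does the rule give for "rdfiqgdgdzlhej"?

In each case the input is transformed by: move the last character to the front.
Applying that to "rdfiqgdgdzlhej" gives "jrdfiqgdgdzlhe".

jrdfiqgdgdzlhe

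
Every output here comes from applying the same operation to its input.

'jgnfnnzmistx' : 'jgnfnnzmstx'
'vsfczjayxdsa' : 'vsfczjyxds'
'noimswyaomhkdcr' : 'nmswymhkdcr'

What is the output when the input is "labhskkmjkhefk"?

lbhskkmjkhfk

Each output is the input with this applied: remove every vowel.
"labhskkmjkhefk" → "lbhskkmjkhfk".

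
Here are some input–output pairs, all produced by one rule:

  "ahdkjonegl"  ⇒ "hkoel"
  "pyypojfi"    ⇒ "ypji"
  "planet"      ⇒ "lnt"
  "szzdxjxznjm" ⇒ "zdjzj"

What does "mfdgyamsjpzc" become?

Rule — keep every other character starting from the second (positions 2nd, 4th, 6th, ...).
Applying that to "mfdgyamsjpzc" gives "fgaspc".

fgaspc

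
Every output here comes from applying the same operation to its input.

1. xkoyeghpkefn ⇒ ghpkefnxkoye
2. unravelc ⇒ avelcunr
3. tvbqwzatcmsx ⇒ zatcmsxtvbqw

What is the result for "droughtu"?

Rule — swap the front and back halves of the string, then move the last character to the front.
"droughtu" → "ghtudrou" → "ughtudro".

ughtudro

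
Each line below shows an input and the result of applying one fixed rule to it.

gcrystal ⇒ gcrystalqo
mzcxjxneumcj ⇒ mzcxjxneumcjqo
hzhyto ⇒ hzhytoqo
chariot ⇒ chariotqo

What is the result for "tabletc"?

tabletcqo

Each output is the input with this applied: append "qo".
For "tabletc" the result is "tabletcqo".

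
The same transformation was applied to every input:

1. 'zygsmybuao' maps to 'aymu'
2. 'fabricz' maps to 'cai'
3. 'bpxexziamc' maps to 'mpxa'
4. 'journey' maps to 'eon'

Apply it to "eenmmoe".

The rule is to move the last 2 characters to the front (rotate right by 2), then keep one character in every 3, starting at position 1 (positions 1st, 4th, 7th, ...).
Working it through for "eenmmoe": intermediate "oeeenmm", final "oem".

oem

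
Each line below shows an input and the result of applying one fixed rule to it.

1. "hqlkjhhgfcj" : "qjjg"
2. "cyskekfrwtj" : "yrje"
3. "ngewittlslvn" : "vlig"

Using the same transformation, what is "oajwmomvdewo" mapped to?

The rule is to keep one character in every 3, starting at position 2 (positions 2nd, 5th, 8th, ...), then sort the characters into reverse alphabetical order.
For "oajwmomvdewo", step one produces "amvw"; step two turns that into "wvma".
(Check on "hqlkjhhgfcj": → "qjgj" → "qjjg" ✓)

wvma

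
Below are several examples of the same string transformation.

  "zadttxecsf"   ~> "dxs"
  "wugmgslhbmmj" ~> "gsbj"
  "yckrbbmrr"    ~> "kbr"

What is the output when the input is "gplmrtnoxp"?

ltx

The pattern: keep one character in every 3, starting at position 3 (positions 3rd, 6th, 9th, ...).
Applying that to "gplmrtnoxp" gives "ltx".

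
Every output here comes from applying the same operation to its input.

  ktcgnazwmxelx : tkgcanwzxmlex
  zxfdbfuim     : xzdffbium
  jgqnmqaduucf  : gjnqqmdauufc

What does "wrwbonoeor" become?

Rule — swap each adjacent pair of characters (1↔2, 3↔4, ...).
"wrwbonoeor" → "rwbwnoeoro".

rwbwnoeoro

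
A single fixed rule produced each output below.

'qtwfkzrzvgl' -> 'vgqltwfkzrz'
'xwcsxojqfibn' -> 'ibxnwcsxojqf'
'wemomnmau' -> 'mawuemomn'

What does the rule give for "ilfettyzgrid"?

riidlfettyzg

The pattern: swap the first and last characters, then move the last 3 characters to the front (rotate right by 3).
"ilfettyzgrid" → "dlfettyzgrii" → "riidlfettyzg".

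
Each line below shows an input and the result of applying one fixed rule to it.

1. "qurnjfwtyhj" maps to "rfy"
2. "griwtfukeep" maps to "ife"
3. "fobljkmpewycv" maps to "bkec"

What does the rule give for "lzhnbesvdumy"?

hedy

Looking at the pairs, the operation is to keep one character in every 3, starting at position 3 (positions 3rd, 6th, 9th, ...).
On "lzhnbesvdumy" that produces "hedy".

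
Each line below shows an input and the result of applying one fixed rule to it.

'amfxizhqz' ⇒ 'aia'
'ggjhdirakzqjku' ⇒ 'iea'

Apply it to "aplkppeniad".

oe

Each output is the input with this applied: shift every letter 1 place forward in the alphabet (wrapping around), then keep only the vowels.
For "aplkppeniad", step one produces "bqmlqqfojbe"; step two turns that into "oe".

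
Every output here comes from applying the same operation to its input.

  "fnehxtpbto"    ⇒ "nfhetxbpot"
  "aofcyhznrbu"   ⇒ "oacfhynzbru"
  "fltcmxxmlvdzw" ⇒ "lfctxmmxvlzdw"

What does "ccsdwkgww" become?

ccdskwwgw

The rule is to swap each adjacent pair of characters (1↔2, 3↔4, ...).
"ccsdwkgww" → "ccdskwwgw".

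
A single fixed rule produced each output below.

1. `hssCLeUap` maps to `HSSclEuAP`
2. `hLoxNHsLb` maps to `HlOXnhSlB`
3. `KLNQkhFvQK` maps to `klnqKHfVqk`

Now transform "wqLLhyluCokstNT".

WQllHYLUcOKSTnt

Looking at the pairs, the operation is to flip the case of every letter.
For "wqLLhyluCokstNT" the result is "WQllHYLUcOKSTnt".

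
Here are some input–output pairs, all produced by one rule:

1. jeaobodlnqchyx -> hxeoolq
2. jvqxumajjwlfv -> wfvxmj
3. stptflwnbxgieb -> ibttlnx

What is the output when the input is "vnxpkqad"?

qdnp

In each case the input is transformed by: keep every other character starting from the second (positions 2nd, 4th, 6th, ...), then move the last 2 characters to the front (rotate right by 2).
"vnxpkqad" → "qdnp".
(Check on "stptflwnbxgieb": → "ttlnxib" → "ibttlnx" ✓)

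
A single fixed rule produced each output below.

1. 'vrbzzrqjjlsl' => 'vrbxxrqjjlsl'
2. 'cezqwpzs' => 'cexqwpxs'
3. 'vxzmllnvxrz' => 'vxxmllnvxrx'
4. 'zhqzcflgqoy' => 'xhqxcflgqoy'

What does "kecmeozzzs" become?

kecmeoxxxs

The transformation: replace every "z" with "x".
On "kecmeozzzs" that produces "kecmeoxxxs".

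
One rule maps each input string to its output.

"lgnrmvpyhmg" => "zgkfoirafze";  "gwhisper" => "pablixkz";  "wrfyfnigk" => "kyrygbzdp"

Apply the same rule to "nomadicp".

hftwbvig

In each case the input is transformed by: move the first character to the end, then shift every letter 7 places backward in the alphabet (wrapping around).
"nomadicp" → "omadicpn" → "hftwbvig".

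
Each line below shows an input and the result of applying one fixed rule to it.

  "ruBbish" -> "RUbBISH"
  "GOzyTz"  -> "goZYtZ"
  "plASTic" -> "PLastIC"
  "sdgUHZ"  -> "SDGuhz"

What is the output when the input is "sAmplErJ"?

SaMPLeRj

Looking at the pairs, the operation is to flip the case of every letter.
For "sAmplErJ" the result is "SaMPLeRj".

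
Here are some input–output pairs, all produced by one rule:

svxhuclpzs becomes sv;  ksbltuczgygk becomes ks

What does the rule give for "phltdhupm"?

ph

What's happening: keep only the first 2 characters.
Doing the same to "phltdhupm": "ph".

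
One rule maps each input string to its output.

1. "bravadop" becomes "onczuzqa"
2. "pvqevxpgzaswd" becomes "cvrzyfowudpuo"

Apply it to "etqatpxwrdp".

ocqvwoszpsd

The rule is to reverse the string, then shift every letter 1 place backward in the alphabet (wrapping around).
On "etqatpxwrdp" that produces "ocqvwoszpsd".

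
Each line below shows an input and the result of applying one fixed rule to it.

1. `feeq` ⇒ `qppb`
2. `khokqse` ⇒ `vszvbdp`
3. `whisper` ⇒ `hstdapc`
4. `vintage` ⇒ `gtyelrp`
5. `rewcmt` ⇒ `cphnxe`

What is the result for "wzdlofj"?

The pattern: shift every letter 11 places forward in the alphabet (wrapping around).
For "wzdlofj" the result is "hkowzqu".

hkowzqu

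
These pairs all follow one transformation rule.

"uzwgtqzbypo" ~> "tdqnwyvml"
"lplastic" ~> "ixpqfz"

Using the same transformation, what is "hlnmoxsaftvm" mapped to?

Rule — shift every letter 3 places backward in the alphabet (wrapping around), then delete the first 2 characters.
Applying both steps to "hlnmoxsaftvm": "eikjlupxcqsj", then "kjlupxcqsj".

kjlupxcqsj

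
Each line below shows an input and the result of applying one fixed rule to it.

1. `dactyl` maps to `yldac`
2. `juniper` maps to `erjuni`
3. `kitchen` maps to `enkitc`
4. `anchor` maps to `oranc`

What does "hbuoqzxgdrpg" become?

pghbuoqzxgd

Each output is the input with this applied: move the last 3 characters to the front (rotate right by 3), then delete the first character.
Doing the same to "hbuoqzxgdrpg": "pghbuoqzxgd".
(Check on "kitchen": → "henkitc" → "enkitc" ✓)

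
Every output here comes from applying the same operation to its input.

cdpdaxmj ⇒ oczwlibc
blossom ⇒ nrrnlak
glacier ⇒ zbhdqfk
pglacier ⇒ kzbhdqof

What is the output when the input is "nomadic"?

Rule — move the first 2 characters to the end (rotate left by 2), then shift every letter 1 place backward in the alphabet (wrapping around).
Starting from "nomadic": after the first operation, "madicno"; after the second, "lzchbmn".

lzchbmn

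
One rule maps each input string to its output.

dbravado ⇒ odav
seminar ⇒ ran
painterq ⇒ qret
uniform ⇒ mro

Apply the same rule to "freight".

Looking at the pairs, the operation is to take characters alternately from the front and the back (1st, last, 2nd, 2nd-last, ...), then keep every other character starting from the second (positions 2nd, 4th, 6th, ...).
Doing the same to "freight": "thg".

thg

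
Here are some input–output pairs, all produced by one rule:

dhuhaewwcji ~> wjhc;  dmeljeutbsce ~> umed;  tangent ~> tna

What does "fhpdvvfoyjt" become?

The pattern: sort the characters into reverse alphabetical order, then keep one character in every 3, starting at position 1 (positions 1st, 4th, 7th, ...).
Applying both steps to "fhpdvvfoyjt": "yvvtpojhffd", then "ytjf".

ytjf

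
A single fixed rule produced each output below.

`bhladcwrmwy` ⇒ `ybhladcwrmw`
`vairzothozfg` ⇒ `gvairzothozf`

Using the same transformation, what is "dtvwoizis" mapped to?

sdtvwoizi

Each output is the input with this applied: move the last character to the front.
For "dtvwoizis" the result is "sdtvwoizi".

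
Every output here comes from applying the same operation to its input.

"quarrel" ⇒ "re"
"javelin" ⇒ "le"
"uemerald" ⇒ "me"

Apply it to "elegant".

Each output is the input with this applied: sort the characters into reverse alphabetical order, then keep one character in every 3, starting at position 3 (positions 3rd, 6th, 9th, ...).
"elegant" → "tnlgeea" → "le".

le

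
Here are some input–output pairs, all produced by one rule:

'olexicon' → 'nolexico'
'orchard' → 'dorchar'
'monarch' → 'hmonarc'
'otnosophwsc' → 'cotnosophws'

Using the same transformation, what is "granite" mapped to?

egranit

The transformation: move the last character to the front.
Doing the same to "granite": "egranit".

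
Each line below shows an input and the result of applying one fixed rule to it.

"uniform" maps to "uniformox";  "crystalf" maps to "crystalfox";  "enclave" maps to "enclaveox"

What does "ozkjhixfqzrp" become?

ozkjhixfqzrpox

Rule — append "ox".
"ozkjhixfqzrp" → "ozkjhixfqzrpox".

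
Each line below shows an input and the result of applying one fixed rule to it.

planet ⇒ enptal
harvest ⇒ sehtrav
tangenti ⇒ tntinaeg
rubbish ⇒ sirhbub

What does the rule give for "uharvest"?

seutahvr

The transformation: move the last 3 characters to the front (rotate right by 3), then swap each adjacent pair of characters (1↔2, 3↔4, ...).
For "uharvest", step one produces "estuharv"; step two turns that into "seutahvr".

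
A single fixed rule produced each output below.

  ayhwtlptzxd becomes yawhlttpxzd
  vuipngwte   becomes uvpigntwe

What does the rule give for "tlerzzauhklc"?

The rule is to swap each adjacent pair of characters (1↔2, 3↔4, ...).
On "tlerzzauhklc" that produces "ltrezzuakhcl".

ltrezzuakhcl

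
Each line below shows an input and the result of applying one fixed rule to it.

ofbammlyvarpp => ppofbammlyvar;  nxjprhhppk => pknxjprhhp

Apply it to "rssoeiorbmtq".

tqrssoeiorbm

The rule is to move the last 2 characters to the front (rotate right by 2).
Applying that to "rssoeiorbmtq" gives "tqrssoeiorbm".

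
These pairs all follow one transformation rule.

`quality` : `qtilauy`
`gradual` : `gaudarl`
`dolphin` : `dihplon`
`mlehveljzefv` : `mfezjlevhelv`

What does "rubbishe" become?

rhsibbue

What's happening: swap the first and last characters, then reverse the string.
"rubbishe" → "eubbishr" → "rhsibbue".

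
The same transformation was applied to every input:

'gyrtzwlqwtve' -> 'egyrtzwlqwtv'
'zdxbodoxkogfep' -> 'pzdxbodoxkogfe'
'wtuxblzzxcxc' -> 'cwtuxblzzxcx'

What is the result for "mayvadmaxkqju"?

umayvadmaxkqj

The pattern: move the last character to the front.
For "mayvadmaxkqju" the result is "umayvadmaxkqj".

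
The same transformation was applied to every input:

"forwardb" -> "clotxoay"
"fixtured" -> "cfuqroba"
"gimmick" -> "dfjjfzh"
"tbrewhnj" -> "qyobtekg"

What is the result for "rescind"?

In each case the input is transformed by: shift every letter 3 places backward in the alphabet (wrapping around).
Applying that to "rescind" gives "obpzfka".

obpzfka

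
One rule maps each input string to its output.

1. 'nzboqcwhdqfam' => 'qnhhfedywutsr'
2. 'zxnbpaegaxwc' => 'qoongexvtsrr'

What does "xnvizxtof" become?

Rule — sort the characters into reverse alphabetical order, then shift every letter 9 places backward in the alphabet (wrapping around).
Working it through for "xnvizxtof": intermediate "zxxvtonif", final "qoomkfezw".

qoomkfezw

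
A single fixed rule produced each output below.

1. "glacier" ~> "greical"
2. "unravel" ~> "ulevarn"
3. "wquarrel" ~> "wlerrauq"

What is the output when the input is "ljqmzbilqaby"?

The transformation: reverse the string, then move the last character to the front.
Applying both steps to "ljqmzbilqaby": "ybaqlibzmqjl", then "lybaqlibzmqj".
(Check on "unravel": → "levarnu" → "ulevarn" ✓)

lybaqlibzmqj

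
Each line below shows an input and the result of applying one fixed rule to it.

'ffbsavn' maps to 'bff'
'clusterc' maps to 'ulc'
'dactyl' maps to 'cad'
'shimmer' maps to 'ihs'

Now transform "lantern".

nal

Each output is the input with this applied: reverse the string, then keep only the last 3 characters.
Starting from "lantern": after the first operation, "nretnal"; after the second, "nal".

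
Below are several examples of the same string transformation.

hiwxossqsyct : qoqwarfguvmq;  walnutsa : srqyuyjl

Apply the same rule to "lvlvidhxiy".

bfvgwjtjtg

The rule is to swap the front and back halves of the string, then shift every letter 2 places backward in the alphabet (wrapping around).
"lvlvidhxiy" → "dhxiylvlvi" → "bfvgwjtjtg".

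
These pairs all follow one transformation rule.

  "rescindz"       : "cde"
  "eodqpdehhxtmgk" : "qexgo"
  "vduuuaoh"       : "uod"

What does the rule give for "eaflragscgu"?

lgga

The rule is to move the first 2 characters to the end (rotate left by 2), then keep one character in every 3, starting at position 2 (positions 2nd, 5th, 8th, ...).
On "eaflragscgu": the first step gives "flragscguea", and the second then gives "lgga".
(Check on "eodqpdehhxtmgk": → "dqpdehhxtmgkeo" → "qexgo" ✓)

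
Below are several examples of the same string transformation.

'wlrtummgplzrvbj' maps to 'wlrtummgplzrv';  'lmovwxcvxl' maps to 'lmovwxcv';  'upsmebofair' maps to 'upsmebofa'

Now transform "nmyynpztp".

nmyynpz

In each case the input is transformed by: delete the last 2 characters.
On "nmyynpztp" that produces "nmyynpz".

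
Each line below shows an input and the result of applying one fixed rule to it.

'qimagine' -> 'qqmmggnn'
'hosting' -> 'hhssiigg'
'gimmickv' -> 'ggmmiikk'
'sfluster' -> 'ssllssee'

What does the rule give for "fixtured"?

ffxxuuee

The transformation: keep every other character starting from the first (positions 1st, 3rd, 5th, ...), then double every character.
Applying that to "fixtured" gives "ffxxuuee".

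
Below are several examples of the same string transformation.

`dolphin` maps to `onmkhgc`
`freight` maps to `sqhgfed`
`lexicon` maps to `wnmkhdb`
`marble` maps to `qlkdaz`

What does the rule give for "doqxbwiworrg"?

Each output is the input with this applied: sort the characters into reverse alphabetical order, then shift every letter 1 place backward in the alphabet (wrapping around).
Doing the same to "doqxbwiworrg": "wvvqqpnnhfca".

wvvqqpnnhfca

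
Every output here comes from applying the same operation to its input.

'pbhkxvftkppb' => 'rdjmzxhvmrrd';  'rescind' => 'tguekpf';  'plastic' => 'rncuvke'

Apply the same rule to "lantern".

Looking at the pairs, the operation is to shift every letter 2 places forward in the alphabet (wrapping around).
Doing the same to "lantern": "ncpvgtp".

ncpvgtp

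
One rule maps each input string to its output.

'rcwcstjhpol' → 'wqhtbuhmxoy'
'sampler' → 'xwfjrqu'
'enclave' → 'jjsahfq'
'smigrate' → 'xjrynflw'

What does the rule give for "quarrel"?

The transformation: take characters alternately from the front and the back (1st, last, 2nd, 2nd-last, ...), then shift every letter 5 places forward in the alphabet (wrapping around).
"quarrel" → "qluearr" → "vqzjfww".
(Check on "smigrate": → "semtiagr" → "xjrynflw" ✓)

vqzjfww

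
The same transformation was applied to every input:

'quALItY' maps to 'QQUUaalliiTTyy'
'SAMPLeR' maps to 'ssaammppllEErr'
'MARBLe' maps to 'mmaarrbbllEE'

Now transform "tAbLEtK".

TTaaBBlleeTTkk

Rule — double every character, then flip the case of every letter.
"tAbLEtK" → "ttAAbbLLEEttKK" → "TTaaBBlleeTTkk".
(Check on "MARBLe": → "MMAARRBBLLee" → "mmaarrbbllEE" ✓)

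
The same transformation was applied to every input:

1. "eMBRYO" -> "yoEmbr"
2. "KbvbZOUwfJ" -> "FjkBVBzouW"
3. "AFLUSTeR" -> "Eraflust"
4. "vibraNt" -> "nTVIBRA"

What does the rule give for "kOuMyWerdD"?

DdKoUmYwER

Rule — move the last 2 characters to the front (rotate right by 2), then flip the case of every letter.
"kOuMyWerdD" → "dDkOuMyWer" → "DdKoUmYwER".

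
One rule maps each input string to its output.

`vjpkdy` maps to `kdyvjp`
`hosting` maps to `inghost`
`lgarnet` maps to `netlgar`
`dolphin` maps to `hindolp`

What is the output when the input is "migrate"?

atemigr

Each output is the input with this applied: move the last 3 characters to the front (rotate right by 3).
"migrate" → "atemigr".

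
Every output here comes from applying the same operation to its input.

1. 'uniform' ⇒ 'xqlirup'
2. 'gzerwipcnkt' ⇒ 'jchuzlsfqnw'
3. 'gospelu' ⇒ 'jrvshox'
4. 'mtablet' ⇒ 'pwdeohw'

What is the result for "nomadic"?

qrpdglf

Rule — shift every letter 3 places forward in the alphabet (wrapping around).
For "nomadic" the result is "qrpdglf".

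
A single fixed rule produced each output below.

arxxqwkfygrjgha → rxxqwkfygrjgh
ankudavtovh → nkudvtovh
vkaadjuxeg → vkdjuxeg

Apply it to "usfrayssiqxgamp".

Looking at the pairs, the operation is to remove every "a".
For "usfrayssiqxgamp" the result is "usfryssiqxgmp".

usfryssiqxgmp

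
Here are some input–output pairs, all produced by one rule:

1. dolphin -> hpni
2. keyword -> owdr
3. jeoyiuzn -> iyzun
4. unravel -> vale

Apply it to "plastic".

The pattern: delete the first 3 characters, then swap each adjacent pair of characters (1↔2, 3↔4, ...).
Working it through for "plastic": intermediate "stic", final "tsci".

tsci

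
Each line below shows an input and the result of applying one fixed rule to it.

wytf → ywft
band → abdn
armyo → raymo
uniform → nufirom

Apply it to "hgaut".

Each output is the input with this applied: swap each adjacent pair of characters (1↔2, 3↔4, ...).
For "hgaut" the result is "ghuat".

ghuat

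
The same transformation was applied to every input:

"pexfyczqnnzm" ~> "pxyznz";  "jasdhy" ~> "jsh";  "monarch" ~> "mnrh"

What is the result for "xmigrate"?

What's happening: keep every other character starting from the first (positions 1st, 3rd, 5th, ...).
So "xmigrate" becomes "xirt".

xirt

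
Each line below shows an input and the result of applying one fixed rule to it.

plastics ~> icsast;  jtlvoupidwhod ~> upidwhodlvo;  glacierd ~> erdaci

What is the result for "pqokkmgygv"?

mgygvokk

The pattern: delete the first 2 characters, then move the first 3 characters to the end (rotate left by 3).
"pqokkmgygv" → "okkmgygv" → "mgygvokk".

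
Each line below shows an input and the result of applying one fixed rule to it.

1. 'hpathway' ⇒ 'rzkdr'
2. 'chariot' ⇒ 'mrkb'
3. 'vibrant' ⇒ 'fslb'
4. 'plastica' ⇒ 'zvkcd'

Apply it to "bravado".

lbkf

The pattern: delete the last 3 characters, then shift every letter 10 places forward in the alphabet (wrapping around).
Starting from "bravado": after the first operation, "brav"; after the second, "lbkf".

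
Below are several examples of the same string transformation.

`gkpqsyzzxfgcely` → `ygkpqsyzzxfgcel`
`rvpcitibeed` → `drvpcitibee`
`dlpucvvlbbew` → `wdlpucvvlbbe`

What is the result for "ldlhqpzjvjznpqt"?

Rule — move the last character to the front.
Doing the same to "ldlhqpzjvjznpqt": "tldlhqpzjvjznpq".

tldlhqpzjvjznpq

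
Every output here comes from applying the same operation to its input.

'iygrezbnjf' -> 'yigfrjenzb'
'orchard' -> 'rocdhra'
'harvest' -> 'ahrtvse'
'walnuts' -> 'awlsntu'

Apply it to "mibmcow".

imbwmoc

In each case the input is transformed by: move the first character to the end, then take characters alternately from the front and the back (1st, last, 2nd, 2nd-last, ...).
"mibmcow" → "ibmcowm" → "imbwmoc".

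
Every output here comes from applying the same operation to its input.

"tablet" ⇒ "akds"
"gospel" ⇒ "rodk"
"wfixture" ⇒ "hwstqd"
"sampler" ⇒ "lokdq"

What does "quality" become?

The transformation: shift every letter 1 place backward in the alphabet (wrapping around), then delete the first 2 characters.
"quality" → "ptzkhsx" → "zkhsx".

zkhsx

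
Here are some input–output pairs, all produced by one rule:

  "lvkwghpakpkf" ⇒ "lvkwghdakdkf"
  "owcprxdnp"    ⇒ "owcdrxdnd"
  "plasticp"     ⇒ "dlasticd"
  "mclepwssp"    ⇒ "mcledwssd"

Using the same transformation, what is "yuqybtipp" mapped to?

Looking at the pairs, the operation is to replace every "p" with "d".
So "yuqybtipp" becomes "yuqybtidd".

yuqybtidd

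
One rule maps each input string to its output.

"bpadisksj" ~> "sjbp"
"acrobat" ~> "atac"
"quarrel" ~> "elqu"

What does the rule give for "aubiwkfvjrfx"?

The rule is to move the last 2 characters to the front (rotate right by 2), then keep only the first 4 characters.
"aubiwkfvjrfx" → "fxau".

fxau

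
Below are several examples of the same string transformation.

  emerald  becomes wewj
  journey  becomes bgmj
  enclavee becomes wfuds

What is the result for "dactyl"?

vsu

What's happening: delete the last 3 characters, then shift every letter 8 places backward in the alphabet (wrapping around).
For "dactyl", step one produces "dac"; step two turns that into "vsu".
(Check on "journey": → "jour" → "bgmj" ✓)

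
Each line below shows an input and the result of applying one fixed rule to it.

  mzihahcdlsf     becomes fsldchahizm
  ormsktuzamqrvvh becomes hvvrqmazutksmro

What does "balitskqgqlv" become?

vlqgqkstilab

In each case the input is transformed by: reverse the string.
Applying that to "balitskqgqlv" gives "vlqgqkstilab".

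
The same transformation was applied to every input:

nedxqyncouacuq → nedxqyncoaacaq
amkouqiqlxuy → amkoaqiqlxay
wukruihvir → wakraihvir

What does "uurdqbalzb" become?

aardqbalzb

Each output is the input with this applied: replace every "u" with "a".
Doing the same to "uurdqbalzb": "aardqbalzb".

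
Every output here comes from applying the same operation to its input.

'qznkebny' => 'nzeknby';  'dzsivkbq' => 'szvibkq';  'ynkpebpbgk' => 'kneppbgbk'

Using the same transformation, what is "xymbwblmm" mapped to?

mywblbmm

The rule is to delete the first character, then swap each adjacent pair of characters (1↔2, 3↔4, ...).
"xymbwblmm" → "ymbwblmm" → "mywblbmm".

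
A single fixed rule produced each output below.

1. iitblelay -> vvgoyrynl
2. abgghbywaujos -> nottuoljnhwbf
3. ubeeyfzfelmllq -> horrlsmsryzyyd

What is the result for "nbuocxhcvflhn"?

aohbpkupisyua

In each case the input is transformed by: shift every letter 13 places forward in the alphabet (wrapping around) — i.e. ROT13.
For "nbuocxhcvflhn" the result is "aohbpkupisyua".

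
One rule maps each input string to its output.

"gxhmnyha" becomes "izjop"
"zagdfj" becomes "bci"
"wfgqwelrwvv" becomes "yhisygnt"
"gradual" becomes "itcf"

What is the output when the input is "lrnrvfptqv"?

The pattern: shift every letter 2 places forward in the alphabet (wrapping around), then delete the last 3 characters.
Applying both steps to "lrnrvfptqv": "ntptxhrvsx", then "ntptxhr".

ntptxhr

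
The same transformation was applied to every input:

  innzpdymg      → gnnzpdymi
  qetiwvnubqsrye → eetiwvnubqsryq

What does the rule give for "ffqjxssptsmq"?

Rule — swap the first and last characters.
"ffqjxssptsmq" → "qfqjxssptsmf".

qfqjxssptsmf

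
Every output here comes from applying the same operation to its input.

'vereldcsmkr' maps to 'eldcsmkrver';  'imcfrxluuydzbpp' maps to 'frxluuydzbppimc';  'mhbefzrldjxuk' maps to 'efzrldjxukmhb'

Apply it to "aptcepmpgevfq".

cepmpgevfqapt

In each case the input is transformed by: move the first 3 characters to the end (rotate left by 3).
For "aptcepmpgevfq" the result is "cepmpgevfqapt".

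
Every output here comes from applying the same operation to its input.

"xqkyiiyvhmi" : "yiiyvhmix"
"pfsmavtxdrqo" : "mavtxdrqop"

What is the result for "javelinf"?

What's happening: move the first 3 characters to the end (rotate left by 3), then delete the last 2 characters.
On "javelinf": the first step gives "elinfjav", and the second then gives "elinfj".

elinfj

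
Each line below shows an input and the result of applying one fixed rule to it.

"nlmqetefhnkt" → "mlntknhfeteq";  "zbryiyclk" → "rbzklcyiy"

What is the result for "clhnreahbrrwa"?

hlcawrrbhaern

The rule is to reverse the string, then move the last 3 characters to the front (rotate right by 3).
Working it through for "clhnreahbrrwa": intermediate "awrrbhaernhlc", final "hlcawrrbhaern".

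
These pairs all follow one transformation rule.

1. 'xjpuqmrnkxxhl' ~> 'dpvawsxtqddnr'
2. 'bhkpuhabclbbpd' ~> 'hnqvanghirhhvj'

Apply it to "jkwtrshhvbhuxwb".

What's happening: shift every letter 6 places forward in the alphabet (wrapping around).
For "jkwtrshhvbhuxwb" the result is "pqczxynnbhnadch".

pqczxynnbhnadch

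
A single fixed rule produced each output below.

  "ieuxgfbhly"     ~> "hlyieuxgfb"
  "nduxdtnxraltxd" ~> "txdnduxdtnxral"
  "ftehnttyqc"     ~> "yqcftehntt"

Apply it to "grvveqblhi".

lhigrvveqb

The pattern: move the last 3 characters to the front (rotate right by 3).
Applying that to "grvveqblhi" gives "lhigrvveqb".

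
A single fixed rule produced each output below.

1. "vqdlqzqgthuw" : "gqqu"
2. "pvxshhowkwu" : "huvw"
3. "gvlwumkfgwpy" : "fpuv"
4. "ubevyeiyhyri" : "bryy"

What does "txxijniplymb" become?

In each case the input is transformed by: keep one character in every 3, starting at position 2 (positions 2nd, 5th, 8th, ...), then sort the characters into alphabetical order.
On "txxijniplymb": the first step gives "xjpm", and the second then gives "jmpx".

jmpx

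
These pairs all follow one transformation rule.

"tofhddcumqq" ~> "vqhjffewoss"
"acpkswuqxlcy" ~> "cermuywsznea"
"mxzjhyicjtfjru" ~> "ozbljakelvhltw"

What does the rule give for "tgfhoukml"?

vihjqwmon

Each output is the input with this applied: shift every letter 2 places forward in the alphabet (wrapping around).
Doing the same to "tgfhoukml": "vihjqwmon".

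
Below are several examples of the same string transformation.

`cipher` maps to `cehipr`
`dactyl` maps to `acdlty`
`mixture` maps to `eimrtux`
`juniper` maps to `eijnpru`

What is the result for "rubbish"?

bbhirsu

Rule — sort the characters into alphabetical order.
On "rubbish" that produces "bbhirsu".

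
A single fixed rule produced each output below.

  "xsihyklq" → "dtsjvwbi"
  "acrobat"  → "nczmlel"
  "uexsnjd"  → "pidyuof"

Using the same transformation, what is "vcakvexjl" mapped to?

The transformation: move the first character to the end, then shift every letter 11 places forward in the alphabet (wrapping around).
Working it through for "vcakvexjl": intermediate "cakvexjlv", final "nlvgpiuwg".

nlvgpiuwg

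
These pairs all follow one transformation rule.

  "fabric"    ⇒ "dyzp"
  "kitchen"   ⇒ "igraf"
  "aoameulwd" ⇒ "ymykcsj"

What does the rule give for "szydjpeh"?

The transformation: delete the last 2 characters, then shift every letter 2 places backward in the alphabet (wrapping around).
Starting from "szydjpeh": after the first operation, "szydjp"; after the second, "qxwbhn".
(Check on "aoameulwd": → "aoameul" → "ymykcsj" ✓)

qxwbhn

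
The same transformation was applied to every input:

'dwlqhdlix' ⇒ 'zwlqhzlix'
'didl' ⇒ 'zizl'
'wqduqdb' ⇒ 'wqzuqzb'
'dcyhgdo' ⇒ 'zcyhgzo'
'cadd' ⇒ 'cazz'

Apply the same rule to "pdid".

The transformation: replace every "d" with "z".
Doing the same to "pdid": "pziz".

pziz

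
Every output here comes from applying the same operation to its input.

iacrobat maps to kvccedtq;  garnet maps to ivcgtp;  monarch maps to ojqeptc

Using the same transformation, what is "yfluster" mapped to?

Each output is the input with this applied: take characters alternately from the front and the back (1st, last, 2nd, 2nd-last, ...), then shift every letter 2 places forward in the alphabet (wrapping around).
Applying both steps to "yfluster": "yrfeltus", then "athgnvwu".

athgnvwu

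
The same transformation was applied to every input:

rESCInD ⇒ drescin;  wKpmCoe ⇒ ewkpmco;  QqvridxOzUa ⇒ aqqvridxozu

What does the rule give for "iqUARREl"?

liquarre

In each case the input is transformed by: move the last character to the front, then convert every letter to lowercase.
Applying both steps to "iqUARREl": "liqUARRE", then "liquarre".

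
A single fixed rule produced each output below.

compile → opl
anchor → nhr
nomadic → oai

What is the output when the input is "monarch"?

oac

Looking at the pairs, the operation is to keep every other character starting from the second (positions 2nd, 4th, 6th, ...).
So "monarch" becomes "oac".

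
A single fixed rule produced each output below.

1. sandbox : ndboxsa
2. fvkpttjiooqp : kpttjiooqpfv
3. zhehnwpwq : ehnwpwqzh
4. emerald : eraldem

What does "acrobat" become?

robatac

Each output is the input with this applied: move the first 2 characters to the end (rotate left by 2).
For "acrobat" the result is "robatac".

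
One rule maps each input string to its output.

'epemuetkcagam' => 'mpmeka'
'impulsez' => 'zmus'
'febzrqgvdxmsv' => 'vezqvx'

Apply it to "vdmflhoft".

tdfh

The transformation: move the last 2 characters to the front (rotate right by 2), then keep every other character starting from the second (positions 2nd, 4th, 6th, ...).
Starting from "vdmflhoft": after the first operation, "ftvdmflho"; after the second, "tdfh".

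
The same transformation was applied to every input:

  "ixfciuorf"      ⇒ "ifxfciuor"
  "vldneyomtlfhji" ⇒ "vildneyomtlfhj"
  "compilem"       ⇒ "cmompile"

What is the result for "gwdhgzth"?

ghwdhgzt

In each case the input is transformed by: swap the first and last characters, then move the last character to the front.
Working it through for "gwdhgzth": intermediate "hwdhgztg", final "ghwdhgzt".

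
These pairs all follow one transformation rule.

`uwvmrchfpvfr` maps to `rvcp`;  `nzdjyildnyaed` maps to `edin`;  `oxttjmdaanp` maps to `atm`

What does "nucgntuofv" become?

The pattern: keep one character in every 3, starting at position 3 (positions 3rd, 6th, 9th, ...), then move the last character to the front.
On "nucgntuofv": the first step gives "ctf", and the second then gives "fct".

fct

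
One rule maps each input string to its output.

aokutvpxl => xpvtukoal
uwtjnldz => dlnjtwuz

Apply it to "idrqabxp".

xbaqrdip

The pattern: move the last character to the front, then reverse the string.
Applying both steps to "idrqabxp": "pidrqabx", then "xbaqrdip".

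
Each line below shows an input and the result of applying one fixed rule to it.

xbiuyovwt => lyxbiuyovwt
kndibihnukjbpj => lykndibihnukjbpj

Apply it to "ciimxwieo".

lyciimxwieo

In each case the input is transformed by: prepend "ly".
For "ciimxwieo" the result is "lyciimxwieo".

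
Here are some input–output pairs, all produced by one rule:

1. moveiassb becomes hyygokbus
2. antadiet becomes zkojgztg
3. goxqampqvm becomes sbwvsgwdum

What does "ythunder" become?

xkjtanze

Each output is the input with this applied: shift every letter 6 places forward in the alphabet (wrapping around), then reverse the string.
For "ythunder", step one produces "eznatjkx"; step two turns that into "xkjtanze".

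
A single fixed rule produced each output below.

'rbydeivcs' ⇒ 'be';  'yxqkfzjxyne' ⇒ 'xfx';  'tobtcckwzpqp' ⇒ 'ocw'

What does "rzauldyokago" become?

The rule is to delete the last 2 characters, then keep one character in every 3, starting at position 2 (positions 2nd, 5th, 8th, ...).
For "rzauldyokago", step one produces "rzauldyoka"; step two turns that into "zlo".

zlo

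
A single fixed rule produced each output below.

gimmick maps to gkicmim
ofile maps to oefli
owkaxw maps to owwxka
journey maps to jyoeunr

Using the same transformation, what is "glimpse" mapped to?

The transformation: take characters alternately from the front and the back (1st, last, 2nd, 2nd-last, ...).
So "glimpse" becomes "gelsipm".

gelsipm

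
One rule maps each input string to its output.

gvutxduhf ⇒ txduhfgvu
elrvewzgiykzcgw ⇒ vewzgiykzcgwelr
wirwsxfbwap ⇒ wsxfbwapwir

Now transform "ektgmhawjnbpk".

Rule — move the first 3 characters to the end (rotate left by 3).
Applying that to "ektgmhawjnbpk" gives "gmhawjnbpkekt".

gmhawjnbpkekt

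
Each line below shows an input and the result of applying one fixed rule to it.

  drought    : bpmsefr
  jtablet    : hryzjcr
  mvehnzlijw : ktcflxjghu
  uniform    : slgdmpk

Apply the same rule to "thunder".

In each case the input is transformed by: shift every letter 2 places backward in the alphabet (wrapping around).
Applying that to "thunder" gives "rfslbcp".

rfslbcp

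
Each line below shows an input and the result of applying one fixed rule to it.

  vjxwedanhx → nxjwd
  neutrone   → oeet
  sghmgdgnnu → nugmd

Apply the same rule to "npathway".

In each case the input is transformed by: keep every other character starting from the second (positions 2nd, 4th, 6th, ...), then move the last 2 characters to the front (rotate right by 2).
On "npathway": the first step gives "ptwy", and the second then gives "wypt".

wypt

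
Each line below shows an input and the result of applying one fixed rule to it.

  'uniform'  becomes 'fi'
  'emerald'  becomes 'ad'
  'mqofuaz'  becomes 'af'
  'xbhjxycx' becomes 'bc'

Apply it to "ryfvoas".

af

In each case the input is transformed by: sort the characters into alphabetical order, then keep only the first 2 characters.
Applying both steps to "ryfvoas": "aforsvy", then "af".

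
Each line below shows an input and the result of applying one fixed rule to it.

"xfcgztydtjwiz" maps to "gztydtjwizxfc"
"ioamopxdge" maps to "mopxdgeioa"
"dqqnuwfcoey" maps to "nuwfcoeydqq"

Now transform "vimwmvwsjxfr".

The transformation: move the first 3 characters to the end (rotate left by 3).
Applying that to "vimwmvwsjxfr" gives "wmvwsjxfrvim".

wmvwsjxfrvim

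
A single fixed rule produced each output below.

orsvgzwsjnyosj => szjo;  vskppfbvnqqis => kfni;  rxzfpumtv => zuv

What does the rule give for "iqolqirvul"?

The rule is to keep one character in every 3, starting at position 3 (positions 3rd, 6th, 9th, ...).
"iqolqirvul" → "oiu".

oiu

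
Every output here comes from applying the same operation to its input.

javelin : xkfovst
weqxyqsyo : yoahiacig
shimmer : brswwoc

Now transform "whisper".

brsczog

Each output is the input with this applied: shift every letter 10 places forward in the alphabet (wrapping around), then swap the first and last characters.
Working it through for "whisper": intermediate "grsczob", final "brsczog".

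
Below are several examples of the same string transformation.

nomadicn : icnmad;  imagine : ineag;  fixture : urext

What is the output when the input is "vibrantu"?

ntubra

Rule — delete the first 2 characters, then move the last 3 characters to the front (rotate right by 3).
Working it through for "vibrantu": intermediate "brantu", final "ntubra".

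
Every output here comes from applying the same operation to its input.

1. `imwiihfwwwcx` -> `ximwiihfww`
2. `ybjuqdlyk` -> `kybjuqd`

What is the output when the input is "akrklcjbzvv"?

The pattern: move the last 3 characters to the front (rotate right by 3), then delete the first 2 characters.
Working it through for "akrklcjbzvv": intermediate "zvvakrklcjb", final "vakrklcjb".

vakrklcjb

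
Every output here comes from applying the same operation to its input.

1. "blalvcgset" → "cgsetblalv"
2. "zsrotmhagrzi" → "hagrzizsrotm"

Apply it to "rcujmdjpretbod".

The rule is to swap the front and back halves of the string.
So "rcujmdjpretbod" becomes "pretbodrcujmdj".

pretbodrcujmdj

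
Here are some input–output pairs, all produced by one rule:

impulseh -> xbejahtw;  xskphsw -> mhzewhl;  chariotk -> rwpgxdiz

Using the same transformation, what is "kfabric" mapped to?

Looking at the pairs, the operation is to shift every letter 11 places backward in the alphabet (wrapping around).
So "kfabric" becomes "zupqgxr".

zupqgxr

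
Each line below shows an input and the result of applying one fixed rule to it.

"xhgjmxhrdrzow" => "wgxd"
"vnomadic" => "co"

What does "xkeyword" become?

de

Rule — move the last 3 characters to the front (rotate right by 3), then keep one character in every 3, starting at position 3 (positions 3rd, 6th, 9th, ...).
Applying both steps to "xkeyword": "ordxkeyw", then "de".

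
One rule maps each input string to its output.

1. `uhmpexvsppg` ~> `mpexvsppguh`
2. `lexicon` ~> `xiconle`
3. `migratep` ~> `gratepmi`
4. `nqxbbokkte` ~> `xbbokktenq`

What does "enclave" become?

Looking at the pairs, the operation is to move the first 2 characters to the end (rotate left by 2).
Doing the same to "enclave": "claveen".

claveen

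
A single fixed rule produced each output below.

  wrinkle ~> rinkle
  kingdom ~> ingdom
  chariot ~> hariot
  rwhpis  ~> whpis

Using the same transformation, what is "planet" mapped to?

lanet

Rule — delete the first character.
Doing the same to "planet": "lanet".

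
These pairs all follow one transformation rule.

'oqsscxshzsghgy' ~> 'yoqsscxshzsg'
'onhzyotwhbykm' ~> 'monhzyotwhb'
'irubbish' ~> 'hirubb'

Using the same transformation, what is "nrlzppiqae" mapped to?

Each output is the input with this applied: move the last character to the front, then delete the last 2 characters.
Doing the same to "nrlzppiqae": "enrlzppi".

enrlzppi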